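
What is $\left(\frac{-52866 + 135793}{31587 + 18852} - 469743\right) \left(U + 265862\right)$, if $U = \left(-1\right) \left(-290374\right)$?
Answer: $- \frac{4393019219361000}{16813} \approx -2.6129 \cdot 10^{11}$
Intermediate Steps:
$U = 290374$
$\left(\frac{-52866 + 135793}{31587 + 18852} - 469743\right) \left(U + 265862\right) = \left(\frac{-52866 + 135793}{31587 + 18852} - 469743\right) \left(290374 + 265862\right) = \left(\frac{82927}{50439} - 469743\right) 556236 = \left(- \frac{23693284250}{50439}\right) 556236 = - \frac{4393019219361000}{16813}$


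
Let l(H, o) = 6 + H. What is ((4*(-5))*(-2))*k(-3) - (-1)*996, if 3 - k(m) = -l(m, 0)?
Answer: 1236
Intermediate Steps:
k(m) = 9 + m (k(m) = 3 - (-1)*(6 + m) = 3 - (-6 - m) = 3 + (6 + m) = 9 + m)
((4*(-5))*(-2))*k(-3) - (-1)*996 = ((4*(-5))*(-2))*(9 - 3) - (-1)*996 = -20*(-2)*6 - 1*(-996) = 40*6 + 996 = 240 + 996 = 1236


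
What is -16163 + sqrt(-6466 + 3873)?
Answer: -16163 + I*sqrt(2593) ≈ -16163.0 + 50.922*I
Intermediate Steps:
-16163 + sqrt(-6466 + 3873) = -16163 + sqrt(-2593) = -16163 + I*sqrt(2593)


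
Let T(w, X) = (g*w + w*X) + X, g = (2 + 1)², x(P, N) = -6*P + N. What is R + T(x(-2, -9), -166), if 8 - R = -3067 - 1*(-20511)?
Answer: -18073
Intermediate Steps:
x(P, N) = N - 6*P
g = 9 (g = 3² = 9)
R = -17436 (R = 8 - (-3067 - 1*(-20511)) = 8 - (-3067 + 20511) = 8 - 1*17444 = 8 - 17444 = -17436)
T(w, X) = X + 9*w + X*w (T(w, X) = (9*w + w*X) + X = (9*w + X*w) + X = X + 9*w + X*w)
R + T(x(-2, -9), -166) = -17436 + (-166 + 9*(-9 - 6*(-2)) - 166*(-9 - 6*(-2))) = -17436 + (-166 + 9*(-9 + 12) - 166*(-9 + 12)) = -17436 + (-166 + 9*3 - 166*3) = -17436 + (-166 + 27 - 498) = -17436 - 637 = -18073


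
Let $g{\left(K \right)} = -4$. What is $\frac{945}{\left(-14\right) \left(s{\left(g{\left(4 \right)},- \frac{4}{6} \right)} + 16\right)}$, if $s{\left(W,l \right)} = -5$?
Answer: $- \frac{135}{22} \approx -6.1364$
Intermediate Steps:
$\frac{945}{\left(-14\right) \left(s{\left(g{\left(4 \right)},- \frac{4}{6} \right)} + 16\right)} = \frac{945}{\left(-14\right) \left(-5 + 16\right)} = \frac{945}{\left(-14\right) 11} = \frac{945}{-154} = 945 \left(- \frac{1}{154}\right) = - \frac{135}{22}$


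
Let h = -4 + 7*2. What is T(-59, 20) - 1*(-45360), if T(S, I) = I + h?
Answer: 45390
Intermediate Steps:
h = 10 (h = -4 + 14 = 10)
T(S, I) = 10 + I (T(S, I) = I + 10 = 10 + I)
T(-59, 20) - 1*(-45360) = (10 + 20) - 1*(-45360) = 30 + 45360 = 45390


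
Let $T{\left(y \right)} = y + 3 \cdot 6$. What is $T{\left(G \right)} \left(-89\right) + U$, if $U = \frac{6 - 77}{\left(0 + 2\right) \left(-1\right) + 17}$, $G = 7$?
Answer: $- \frac{33446}{15} \approx -2229.7$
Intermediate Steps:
$T{\left(y \right)} = 18 + y$ ($T{\left(y \right)} = y + 18 = 18 + y$)
$U = - \frac{71}{15}$ ($U = - \frac{71}{2 \left(-1\right) + 17} = - \frac{71}{-2 + 17} = - \frac{71}{15} \approx -4.7333$)
$T{\left(G \right)} \left(-89\right) + U = \left(18 + 7\right) \left(-89\right) - \frac{71}{15} = 25 \left(-89\right) - \frac{71}{15} = -2225 - \frac{71}{15} = - \frac{33446}{15}$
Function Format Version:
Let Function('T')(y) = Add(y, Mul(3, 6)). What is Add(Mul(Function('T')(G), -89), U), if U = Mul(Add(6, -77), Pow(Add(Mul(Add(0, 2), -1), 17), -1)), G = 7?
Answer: Rational(-33446, 15) ≈ -2229.7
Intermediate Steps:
Function('T')(y) = Add(18, y) (Function('T')(y) = Add(y, 18) = Add(18, y))
U = Rational(-71, 15) (U = Mul(-71, Pow(Add(Mul(2, -1), 17), -1)) = Mul(-71, Pow(Add(-2, 17), -1)) = Mul(-71, Pow(15, -1)) = Mul(-71, Rational(1, 15)) = Rational(-71, 15) ≈ -4.7333)
Add(Mul(Function('T')(G), -89), U) = Add(Mul(Add(18, 7), -89), Rational(-71, 15)) = Add(Mul(25, -89), Rational(-71, 15)) = Add(-2225, Rational(-71, 15)) = Rational(-33446, 15)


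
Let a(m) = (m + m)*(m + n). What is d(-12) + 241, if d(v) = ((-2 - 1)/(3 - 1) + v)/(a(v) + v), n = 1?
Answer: 13493/56 ≈ 240.95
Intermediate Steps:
a(m) = 2*m*(1 + m) (a(m) = (m + m)*(m + 1) = (2*m)*(1 + m) = 2*m*(1 + m))
d(v) = (-3/2 + v)/(v + 2*v*(1 + v)) (d(v) = ((-2 - 1)/(3 - 1) + v)/(2*v*(1 + v) + v) = (-3/2 + v)/(v + 2*v*(1 + v)))
d(-12) + 241 = (-3/2 - 12)/((-12)*(3 + 2*(-12))) + 241 = -1/12*(-27/2)/(3 - 24) + 241 = -1/12*(-27/2)/(-21) + 241 = -1/12*(-1/21)*(-27/2) + 241 = -3/56 + 241 = 13493/56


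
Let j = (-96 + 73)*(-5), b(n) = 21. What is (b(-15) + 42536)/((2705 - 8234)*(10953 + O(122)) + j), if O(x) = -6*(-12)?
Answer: -42557/60957110 ≈ -0.00069815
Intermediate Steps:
O(x) = 72
j = 115 (j = -23*(-5) = 115)
(b(-15) + 42536)/((2705 - 8234)*(10953 + O(122)) + j) = (21 + 42536)/((2705 - 8234)*(10953 + 72) + 115) = 42557/(-5529*11025 + 115) = 42557/(-60957225 + 115) = 42557/(-60957110) = 42557*(-1/60957110) = -42557/60957110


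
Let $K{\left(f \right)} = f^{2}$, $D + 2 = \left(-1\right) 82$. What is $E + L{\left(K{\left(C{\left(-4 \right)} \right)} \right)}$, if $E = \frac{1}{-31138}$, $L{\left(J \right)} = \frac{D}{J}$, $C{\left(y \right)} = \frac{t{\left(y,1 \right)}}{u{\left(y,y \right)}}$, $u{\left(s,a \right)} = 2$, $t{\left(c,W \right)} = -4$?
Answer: $- \frac{653899}{31138} \approx -21.0$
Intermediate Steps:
$D = -84$ ($D = -2 - 82 = -84$)
$C{\left(y \right)} = -2$ ($C{\left(y \right)} = - \frac{4}{2} = \left(-4\right) \frac{1}{2} = -2$)
$L{\left(J \right)} = - \frac{84}{J}$
$E = - \frac{1}{31138} \approx -3.2115 \cdot 10^{-5}$
$E + L{\left(K{\left(C{\left(-4 \right)} \right)} \right)} = - \frac{1}{31138} - \frac{84}{\left(-2\right)^{2}} = - \frac{1}{31138} - \frac{84}{4} = - \frac{1}{31138} - 21 = - \frac{653899}{31138}$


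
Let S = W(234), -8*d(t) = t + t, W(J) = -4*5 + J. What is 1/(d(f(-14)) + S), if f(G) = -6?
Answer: 2/431 ≈ 0.0046404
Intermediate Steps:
W(J) = -20 + J
d(t) = -t/4 (d(t) = -(t + t)/8 = -t/4)
S = 214 (S = -20 + 234 = 214)
1/(d(f(-14)) + S) = 1/(-1/4*(-6) + 214) = 1/(3/2 + 214) = 1/(431/2) = 2/431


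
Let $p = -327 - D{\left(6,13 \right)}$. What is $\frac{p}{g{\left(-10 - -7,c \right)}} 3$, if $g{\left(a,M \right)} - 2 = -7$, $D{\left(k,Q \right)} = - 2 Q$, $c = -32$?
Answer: $\frac{903}{5} \approx 180.6$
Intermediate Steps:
$p = -301$ ($p = -327 - \left(-2\right) 13 = -327 - -26 = -327 + 26 = -301$)
$g{\left(a,M \right)} = -5$ ($g{\left(a,M \right)} = 2 - 7 = -5$)
$\frac{p}{g{\left(-10 - -7,c \right)}} 3 = - \frac{301}{-5} \cdot 3 = \left(-301\right) \left(- \frac{1}{5}\right) 3 = \frac{301}{5} \cdot 3 = \frac{903}{5}$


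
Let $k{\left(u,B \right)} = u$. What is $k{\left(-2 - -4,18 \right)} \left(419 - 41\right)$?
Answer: $756$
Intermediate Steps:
$k{\left(-2 - -4,18 \right)} \left(419 - 41\right) = \left(-2 - -4\right) \left(419 - 41\right) = \left(-2 + 4\right) 378 = 2 \cdot 378 = 756$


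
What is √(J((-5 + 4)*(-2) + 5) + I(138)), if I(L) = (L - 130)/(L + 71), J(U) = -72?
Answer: 8*I*√49115/209 ≈ 8.483*I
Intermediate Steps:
I(L) = (-130 + L)/(71 + L)
√(J((-5 + 4)*(-2) + 5) + I(138)) = √(-72 + (-130 + 138)/(71 + 138)) = √(-72 + 8/209) = √(-15040/209) = 8*I*√49115/209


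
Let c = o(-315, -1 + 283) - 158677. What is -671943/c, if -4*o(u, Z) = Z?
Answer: 1343886/317495 ≈ 4.2328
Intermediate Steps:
o(u, Z) = -Z/4
c = -317495/2 (c = -(-1 + 283)/4 - 158677 = -¼*282 - 158677 = -141/2 - 158677 = -317495/2 ≈ -1.5875e+5)
-671943/c = -671943/(-317495/2) = -671943*(-2/317495) = 1343886/317495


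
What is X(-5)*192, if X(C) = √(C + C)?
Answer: 192*I*√10 ≈ 607.16*I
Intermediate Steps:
X(C) = √2*√C (X(C) = √(2*C) = √2*√C)
X(-5)*192 = (√2*√(-5))*192 = (√2*(I*√5))*192 = (I*√10)*192 = 192*I*√10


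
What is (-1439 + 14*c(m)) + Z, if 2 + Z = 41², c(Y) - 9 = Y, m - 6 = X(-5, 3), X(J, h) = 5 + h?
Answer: 562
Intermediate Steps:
m = 14 (m = 6 + (5 + 3) = 6 + 8 = 14)
c(Y) = 9 + Y
Z = 1679 (Z = -2 + 41² = -2 + 1681 = 1679)
(-1439 + 14*c(m)) + Z = (-1439 + 14*(9 + 14)) + 1679 = (-1439 + 14*23) + 1679 = (-1439 + 322) + 1679 = -1117 + 1679 = 562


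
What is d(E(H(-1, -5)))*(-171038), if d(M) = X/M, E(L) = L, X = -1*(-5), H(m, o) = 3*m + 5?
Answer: -427595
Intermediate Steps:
H(m, o) = 5 + 3*m
X = 5
d(M) = 5/M
d(E(H(-1, -5)))*(-171038) = (5/(5 + 3*(-1)))*(-171038) = (5/(5 - 3))*(-171038) = (5/2)*(-171038) = -427595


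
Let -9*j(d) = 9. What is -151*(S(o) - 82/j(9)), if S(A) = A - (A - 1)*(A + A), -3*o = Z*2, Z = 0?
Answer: -12382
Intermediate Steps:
j(d) = -1 (j(d) = -⅑*9 = -1)
o = 0 (o = -0*2 = -⅓*0 = 0)
S(A) = A - 2*A*(-1 + A) (S(A) = A - (-1 + A)*2*A = A - 2*A*(-1 + A))
-151*(S(o) - 82/j(9)) = -151*(0*(3 - 2*0) - 82/(-1)) = -151*(0*(3 + 0) - 82*(-1)) = -151*(0*3 + 82) = -151*(0 + 82) = -151*82 = -12382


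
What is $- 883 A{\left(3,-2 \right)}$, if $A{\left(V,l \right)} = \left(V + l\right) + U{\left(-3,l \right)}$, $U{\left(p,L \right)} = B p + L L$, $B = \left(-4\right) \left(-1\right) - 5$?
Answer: $-7064$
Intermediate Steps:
$B = -1$ ($B = 4 - 5 = -1$)
$U{\left(p,L \right)} = L^{2} - p$ ($U{\left(p,L \right)} = - p + L L = - p + L^{2} = L^{2} - p$)
$A{\left(V,l \right)} = 3 + V + l + l^{2}$ ($A{\left(V,l \right)} = \left(V + l\right) + \left(l^{2} - -3\right) = \left(V + l\right) + \left(l^{2} + 3\right) = \left(V + l\right) + \left(3 + l^{2}\right) = 3 + V + l + l^{2}$)
$- 883 A{\left(3,-2 \right)} = - 883 \left(3 + 3 - 2 + \left(-2\right)^{2}\right) = - 883 \left(3 + 3 - 2 + 4\right) = \left(-883\right) 8 = -7064$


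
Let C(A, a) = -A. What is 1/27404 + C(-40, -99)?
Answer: 1096161/27404 ≈ 40.000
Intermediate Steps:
1/27404 + C(-40, -99) = 1/27404 - 1*(-40) = 1/27404 + 40 = 1096161/27404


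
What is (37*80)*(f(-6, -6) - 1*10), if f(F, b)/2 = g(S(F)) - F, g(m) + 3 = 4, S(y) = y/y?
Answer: 11840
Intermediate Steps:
S(y) = 1
g(m) = 1 (g(m) = -3 + 4 = 1)
f(F, b) = 2 - 2*F (f(F, b) = 2*(1 - F) = 2 - 2*F)
(37*80)*(f(-6, -6) - 1*10) = (37*80)*((2 - 2*(-6)) - 1*10) = 2960*((2 + 12) - 10) = 2960*(14 - 10) = 2960*4 = 11840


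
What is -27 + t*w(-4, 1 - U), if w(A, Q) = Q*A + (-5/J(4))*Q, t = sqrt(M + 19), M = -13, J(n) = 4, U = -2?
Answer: -27 - 63*sqrt(6)/4 ≈ -65.579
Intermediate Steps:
t = sqrt(6) (t = sqrt(-13 + 19) = sqrt(6) ≈ 2.4495)
w(A, Q) = -5*Q/4 + A*Q (w(A, Q) = Q*A + (-5/4)*Q = A*Q + (-5*1/4)*Q = A*Q - 5*Q/4 = -5*Q/4 + A*Q)
-27 + t*w(-4, 1 - U) = -27 + sqrt(6)*((1 - 1*(-2))*(-5 + 4*(-4))/4) = -27 + sqrt(6)*((1 + 2)*(-5 - 16)/4) = -27 + sqrt(6)*((1/4)*3*(-21)) = -27 + sqrt(6)*(-63/4) = -27 - 63*sqrt(6)/4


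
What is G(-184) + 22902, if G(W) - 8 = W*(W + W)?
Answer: 90622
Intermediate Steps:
G(W) = 8 + 2*W**2 (G(W) = 8 + W*(W + W) = 8 + W*(2*W) = 8 + 2*W**2)
G(-184) + 22902 = (8 + 2*(-184)**2) + 22902 = (8 + 2*33856) + 22902 = (8 + 67712) + 22902 = 67720 + 22902 = 90622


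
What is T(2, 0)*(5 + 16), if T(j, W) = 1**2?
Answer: 21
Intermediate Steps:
T(j, W) = 1
T(2, 0)*(5 + 16) = 1*(5 + 16) = 1*21 = 21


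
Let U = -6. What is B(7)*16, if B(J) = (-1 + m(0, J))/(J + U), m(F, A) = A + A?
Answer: 208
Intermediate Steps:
m(F, A) = 2*A
B(J) = (-1 + 2*J)/(-6 + J) (B(J) = (-1 + 2*J)/(J - 6) = (-1 + 2*J)/(-6 + J))
B(7)*16 = ((-1 + 2*7)/(-6 + 7))*16 = ((-1 + 14)/1)*16 = (1*13)*16 = 13*16 = 208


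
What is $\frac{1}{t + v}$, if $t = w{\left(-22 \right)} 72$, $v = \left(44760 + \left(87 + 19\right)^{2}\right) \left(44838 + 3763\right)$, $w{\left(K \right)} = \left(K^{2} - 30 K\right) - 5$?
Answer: $\frac{1}{2721543604} \approx 3.6744 \cdot 10^{-10}$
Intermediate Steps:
$w{\left(K \right)} = -5 + K^{2} - 30 K$
$v = 2721461596$ ($v = \left(44760 + 106^{2}\right) 48601 = \left(44760 + 11236\right) 48601 = 55996 \cdot 48601 = 2721461596$)
$t = 82008$ ($t = \left(-5 + \left(-22\right)^{2} - -660\right) 72 = \left(-5 + 484 + 660\right) 72 = 1139 \cdot 72 = 82008$)
$\frac{1}{t + v} = \frac{1}{82008 + 2721461596} = \frac{1}{2721543604}$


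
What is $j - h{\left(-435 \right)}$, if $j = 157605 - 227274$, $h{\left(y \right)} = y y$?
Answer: $-258894$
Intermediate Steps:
$h{\left(y \right)} = y^{2}$
$j = -69669$
$j - h{\left(-435 \right)} = -69669 - \left(-435\right)^{2} = -69669 - 189225 = -258894$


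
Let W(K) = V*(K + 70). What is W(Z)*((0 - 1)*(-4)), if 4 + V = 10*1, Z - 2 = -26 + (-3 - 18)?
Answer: 600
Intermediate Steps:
Z = -45 (Z = 2 + (-26 + (-3 - 18)) = 2 + (-26 - 21) = 2 - 47 = -45)
V = 6 (V = -4 + 10*1 = -4 + 10 = 6)
W(K) = 420 + 6*K (W(K) = 6*(K + 70) = 6*(70 + K) = 420 + 6*K)
W(Z)*((0 - 1)*(-4)) = (420 + 6*(-45))*((0 - 1)*(-4)) = (420 - 270)*(-1*(-4)) = 150*4 = 600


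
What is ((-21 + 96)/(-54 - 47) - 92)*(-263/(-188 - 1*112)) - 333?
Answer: -12553421/30300 ≈ -414.30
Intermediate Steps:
((-21 + 96)/(-54 - 47) - 92)*(-263/(-188 - 1*112)) - 333 = (75/(-101) - 92)*(-263/(-188 - 112)) - 333 = (75*(-1/101) - 92)*(-263/(-300)) - 333 = (-75/101 - 92)*(-263*(-1/300)) - 333 = -9367/101*263/300 - 333 = -2463521/30300 - 333 = -12553421/30300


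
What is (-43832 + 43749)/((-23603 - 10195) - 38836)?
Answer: 83/72634 ≈ 0.0011427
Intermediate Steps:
(-43832 + 43749)/((-23603 - 10195) - 38836) = -83/(-33798 - 38836) = -83/(-72634) = -83*(-1/72634) = 83/72634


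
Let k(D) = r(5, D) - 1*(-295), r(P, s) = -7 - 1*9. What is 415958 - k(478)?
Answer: 415679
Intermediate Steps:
r(P, s) = -16 (r(P, s) = -7 - 9 = -16)
k(D) = 279 (k(D) = -16 - 1*(-295) = -16 + 295 = 279)
415958 - k(478) = 415958 - 1*279 = 415958 - 279 = 415679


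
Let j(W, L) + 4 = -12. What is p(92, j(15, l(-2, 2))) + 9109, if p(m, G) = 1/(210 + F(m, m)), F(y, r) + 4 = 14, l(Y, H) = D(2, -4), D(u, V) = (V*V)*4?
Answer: 2003981/220 ≈ 9109.0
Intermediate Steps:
D(u, V) = 4*V² (D(u, V) = V²*4 = 4*V²)
l(Y, H) = 64 (l(Y, H) = 4*(-4)² = 4*16 = 64)
F(y, r) = 10 (F(y, r) = -4 + 14 = 10)
j(W, L) = -16 (j(W, L) = -4 - 12 = -16)
p(m, G) = 1/220 (p(m, G) = 1/(210 + 10) = 1/220)
p(92, j(15, l(-2, 2))) + 9109 = 1/220 + 9109 = 2003981/220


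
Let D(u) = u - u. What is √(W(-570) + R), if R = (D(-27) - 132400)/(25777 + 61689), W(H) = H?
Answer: I*√1093063039330/43733 ≈ 23.906*I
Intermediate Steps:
D(u) = 0
R = -66200/43733 (R = (0 - 132400)/(25777 + 61689) = -132400/87466 = -132400*1/87466 = -66200/43733 ≈ -1.5137)
√(W(-570) + R) = √(-570 - 66200/43733) = √(-24994010/43733) = I*√1093063039330/43733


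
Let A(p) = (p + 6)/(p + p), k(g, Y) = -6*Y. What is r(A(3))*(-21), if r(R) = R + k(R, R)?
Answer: 315/2 ≈ 157.50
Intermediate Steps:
A(p) = (6 + p)/(2*p) (A(p) = (6 + p)/((2*p)) = (6 + p)*(1/(2*p)) = (6 + p)/(2*p))
r(R) = -5*R (r(R) = R - 6*R = -5*R)
r(A(3))*(-21) = -5*(6 + 3)/(2*3)*(-21) = -5*9/(2*3)*(-21) = -5*3/2*(-21) = -15/2*(-21) = 315/2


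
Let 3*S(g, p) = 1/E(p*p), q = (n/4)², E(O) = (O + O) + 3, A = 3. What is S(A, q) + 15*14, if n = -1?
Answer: 242678/1155 ≈ 210.11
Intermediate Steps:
E(O) = 3 + 2*O (E(O) = 2*O + 3 = 3 + 2*O)
q = 1/16 (q = (-1/4)² = (-1*¼)² = (-¼)² = 1/16 ≈ 0.062500)
S(g, p) = 1/(3*(3 + 2*p²)) (S(g, p) = 1/(3*(3 + 2*(p*p))) = 1/(3*(3 + 2*p²)))
S(A, q) + 15*14 = 1/(3*(3 + 2*(1/16)²)) + 15*14 = 1/(3*(3 + 2*(1/256))) + 210 = 1/(3*(3 + 1/128)) + 210 = 1/(3*(385/128)) + 210 = (⅓)*(128/385) + 210 = 128/1155 + 210 = 242678/1155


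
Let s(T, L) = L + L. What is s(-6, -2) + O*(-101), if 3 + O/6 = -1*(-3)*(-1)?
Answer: 3632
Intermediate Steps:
O = -36 (O = -18 + 6*(-1*(-3)*(-1)) = -18 + 6*(3*(-1)) = -18 + 6*(-3) = -18 - 18 = -36)
s(T, L) = 2*L
s(-6, -2) + O*(-101) = 2*(-2) - 36*(-101) = -4 + 3636 = 3632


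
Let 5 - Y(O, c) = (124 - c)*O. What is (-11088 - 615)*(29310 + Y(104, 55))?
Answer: -259092717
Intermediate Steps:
Y(O, c) = 5 - O*(124 - c) (Y(O, c) = 5 - (124 - c)*O = 5 - O*(124 - c))
(-11088 - 615)*(29310 + Y(104, 55)) = (-11088 - 615)*(29310 + (5 - 124*104 + 104*55)) = -11703*(29310 + (5 - 12896 + 5720)) = -11703*(29310 - 7171) = -11703*22139 = -259092717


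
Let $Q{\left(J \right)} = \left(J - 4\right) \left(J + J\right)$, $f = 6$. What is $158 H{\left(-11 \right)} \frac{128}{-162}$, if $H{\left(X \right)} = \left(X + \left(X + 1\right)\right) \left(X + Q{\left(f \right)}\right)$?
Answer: $\frac{920192}{27} \approx 34081.0$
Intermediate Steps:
$Q{\left(J \right)} = 2 J \left(-4 + J\right)$ ($Q{\left(J \right)} = \left(-4 + J\right) 2 J = 2 J \left(-4 + J\right)$)
$H{\left(X \right)} = \left(1 + 2 X\right) \left(24 + X\right)$ ($H{\left(X \right)} = \left(X + \left(X + 1\right)\right) \left(X + 2 \cdot 6 \left(-4 + 6\right)\right) = \left(X + \left(1 + X\right)\right) \left(X + 2 \cdot 6 \cdot 2\right) = \left(1 + 2 X\right) \left(X + 24\right) = \left(1 + 2 X\right) \left(24 + X\right)$)
$158 H{\left(-11 \right)} \frac{128}{-162} = 158 \left(24 + 2 \left(-11\right)^{2} + 49 \left(-11\right)\right) \frac{128}{-162} = 158 \left(24 + 2 \cdot 121 - 539\right) 128 \left(- \frac{1}{162}\right) = 158 \left(24 + 242 - 539\right) \left(- \frac{64}{81}\right) = 158 \left(-273\right) \left(- \frac{64}{81}\right) = \left(-43134\right) \left(- \frac{64}{81}\right) = \frac{920192}{27}$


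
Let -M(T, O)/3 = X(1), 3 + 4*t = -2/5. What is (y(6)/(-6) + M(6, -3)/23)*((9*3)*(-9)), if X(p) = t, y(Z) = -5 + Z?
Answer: 6237/460 ≈ 13.559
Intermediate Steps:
t = -17/20 (t = -¾ + (-2/5)/4 = -¾ + (-2*⅕)/4 = -¾ + (¼)*(-⅖) = -¾ - ⅒ = -17/20 ≈ -0.85000)
X(p) = -17/20
M(T, O) = 51/20 (M(T, O) = -3*(-17/20) = 51/20)
(y(6)/(-6) + M(6, -3)/23)*((9*3)*(-9)) = ((-5 + 6)/(-6) + (51/20)/23)*((9*3)*(-9)) = (1*(-⅙) + (51/20)*(1/23))*(27*(-9)) = (-⅙ + 51/460)*(-243) = -77/1380*(-243) = 6237/460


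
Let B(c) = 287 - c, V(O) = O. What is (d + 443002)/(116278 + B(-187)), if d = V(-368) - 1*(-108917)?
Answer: 551551/116752 ≈ 4.7241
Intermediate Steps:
d = 108549 (d = -368 - 1*(-108917) = -368 + 108917 = 108549)
(d + 443002)/(116278 + B(-187)) = (108549 + 443002)/(116278 + (287 - 1*(-187))) = 551551/(116278 + (287 + 187)) = 551551/(116278 + 474) = 551551/116752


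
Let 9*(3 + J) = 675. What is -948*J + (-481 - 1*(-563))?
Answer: -68174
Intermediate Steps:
J = 72 (J = -3 + (1/9)*675 = -3 + 75 = 72)
-948*J + (-481 - 1*(-563)) = -948*72 + (-481 - 1*(-563)) = -68256 + (-481 + 563) = -68256 + 82 = -68174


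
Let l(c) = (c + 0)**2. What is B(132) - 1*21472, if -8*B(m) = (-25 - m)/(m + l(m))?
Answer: -3015699299/140448 ≈ -21472.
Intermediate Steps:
l(c) = c**2
B(m) = -(-25 - m)/(8*(m + m**2))
B(132) - 1*21472 = (1/8)*(25 + 132)/(132*(1 + 132)) - 1*21472 = (1/8)*(1/132)*157/133 - 21472 = (1/8)*(1/132)*(1/133)*157 - 21472 = 157/140448 - 21472 = -3015699299/140448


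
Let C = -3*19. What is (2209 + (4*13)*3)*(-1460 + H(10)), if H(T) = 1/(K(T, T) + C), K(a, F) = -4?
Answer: -210629265/61 ≈ -3.4529e+6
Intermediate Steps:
C = -57
H(T) = -1/61 (H(T) = 1/(-4 - 57) = 1/(-61) = -1/61)
(2209 + (4*13)*3)*(-1460 + H(10)) = (2209 + (4*13)*3)*(-1460 - 1/61) = (2209 + 52*3)*(-89061/61) = (2209 + 156)*(-89061/61) = 2365*(-89061/61) = -210629265/61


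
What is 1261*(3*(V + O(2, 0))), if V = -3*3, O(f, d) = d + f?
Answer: -26481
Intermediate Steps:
V = -9
1261*(3*(V + O(2, 0))) = 1261*(3*(-9 + (0 + 2))) = 1261*(3*(-9 + 2)) = 1261*(3*(-7)) = 1261*(-21) = -26481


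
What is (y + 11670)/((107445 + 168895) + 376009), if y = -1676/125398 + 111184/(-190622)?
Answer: 3031966903748/169494576185207 ≈ 0.017888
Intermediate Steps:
y = -3565433426/5975904389 (y = -1676*1/125398 + 111184*(-1/190622) = -838/62699 - 55592/95311 = -3565433426/5975904389 ≈ -0.59663)
(y + 11670)/((107445 + 168895) + 376009) = (-3565433426/5975904389 + 11670)/((107445 + 168895) + 376009) = 69735238786204/(5975904389*(276340 + 376009)) = (69735238786204/5975904389)/652349 = (69735238786204/5975904389)*(1/652349) = 3031966903748/169494576185207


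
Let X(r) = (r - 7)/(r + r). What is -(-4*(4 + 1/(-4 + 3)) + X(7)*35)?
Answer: 12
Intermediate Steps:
X(r) = (-7 + r)/(2*r) (X(r) = (-7 + r)/((2*r)) = (-7 + r)*(1/(2*r)) = (-7 + r)/(2*r))
-(-4*(4 + 1/(-4 + 3)) + X(7)*35) = -(-4*(4 + 1/(-4 + 3)) + ((½)*(-7 + 7)/7)*35) = -(-4*(4 + 1/(-1)) + ((½)*(⅐)*0)*35) = -(-4*(4 - 1) + 0*35) = -(-4*3 + 0) = -(-12 + 0) = -1*(-12) = 12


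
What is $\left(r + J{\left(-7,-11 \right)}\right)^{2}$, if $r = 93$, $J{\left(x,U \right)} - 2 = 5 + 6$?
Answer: $11236$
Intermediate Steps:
$J{\left(x,U \right)} = 13$ ($J{\left(x,U \right)} = 2 + \left(5 + 6\right) = 2 + 11 = 13$)
$\left(r + J{\left(-7,-11 \right)}\right)^{2} = \left(93 + 13\right)^{2} = 106^{2} = 11236$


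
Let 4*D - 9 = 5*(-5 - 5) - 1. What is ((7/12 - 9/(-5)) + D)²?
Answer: 237169/3600 ≈ 65.880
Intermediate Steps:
D = -21/2 (D = 9/4 + (5*(-5 - 5) - 1)/4 = 9/4 + (5*(-10) - 1)/4 = 9/4 + (-50 - 1)/4 = 9/4 + (¼)*(-51) = 9/4 - 51/4 = -21/2 ≈ -10.500)
((7/12 - 9/(-5)) + D)² = ((7/12 - 9/(-5)) - 21/2)² = ((7*(1/12) - 9*(-⅕)) - 21/2)² = ((7/12 + 9/5) - 21/2)² = (143/60 - 21/2)² = (-487/60)² = 237169/3600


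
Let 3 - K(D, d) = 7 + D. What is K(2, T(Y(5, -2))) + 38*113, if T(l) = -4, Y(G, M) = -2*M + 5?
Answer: 4288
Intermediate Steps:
Y(G, M) = 5 - 2*M
K(D, d) = -4 - D (K(D, d) = 3 - (7 + D) = 3 + (-7 - D) = -4 - D)
K(2, T(Y(5, -2))) + 38*113 = (-4 - 1*2) + 38*113 = (-4 - 2) + 4294 = -6 + 4294 = 4288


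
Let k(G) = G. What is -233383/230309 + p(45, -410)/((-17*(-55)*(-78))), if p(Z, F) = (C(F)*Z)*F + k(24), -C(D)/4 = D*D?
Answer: -43290603214691/254491445 ≈ -1.7011e+5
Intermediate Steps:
C(D) = -4*D**2 (C(D) = -4*D*D = -4*D**2)
p(Z, F) = 24 - 4*Z*F**3 (p(Z, F) = ((-4*F**2)*Z)*F + 24 = (-4*Z*F**2)*F + 24 = -4*Z*F**3 + 24 = 24 - 4*Z*F**3)
-233383/230309 + p(45, -410)/((-17*(-55)*(-78))) = -233383/230309 + (24 - 4*45*(-410)**3)/((-17*(-55)*(-78))) = -233383*1/230309 + (24 - 4*45*(-68921000))/((935*(-78))) = -233383/230309 + (24 + 12405780000)/(-72930) = -233383/230309 + 12405780024*(-1/72930) = -233383/230309 - 187966364/1105 = -43290603214691/254491445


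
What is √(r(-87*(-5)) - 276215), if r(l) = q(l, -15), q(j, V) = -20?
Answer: I*√276235 ≈ 525.58*I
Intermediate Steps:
r(l) = -20
√(r(-87*(-5)) - 276215) = √(-20 - 276215) = √(-276235) = I*√276235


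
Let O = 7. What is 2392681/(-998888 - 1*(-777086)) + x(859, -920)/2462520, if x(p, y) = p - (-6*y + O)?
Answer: -122772087247/11378997105 ≈ -10.789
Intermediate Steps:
x(p, y) = -7 + p + 6*y (x(p, y) = p - (-6*y + 7) = p - (7 - 6*y) = p + (-7 + 6*y) = -7 + p + 6*y)
2392681/(-998888 - 1*(-777086)) + x(859, -920)/2462520 = 2392681/(-998888 - 1*(-777086)) + (-7 + 859 + 6*(-920))/2462520 = 2392681/(-998888 + 777086) + (-7 + 859 - 5520)*(1/2462520) = 2392681/(-221802) - 4668*1/2462520 = 2392681*(-1/221802) - 389/205210 = -2392681/221802 - 389/205210 = -122772087247/11378997105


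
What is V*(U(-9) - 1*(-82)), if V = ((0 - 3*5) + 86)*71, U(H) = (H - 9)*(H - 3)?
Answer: 1502218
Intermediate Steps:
U(H) = (-9 + H)*(-3 + H)
V = 5041 (V = ((0 - 15) + 86)*71 = (-15 + 86)*71 = 71*71 = 5041)
V*(U(-9) - 1*(-82)) = 5041*((27 + (-9)² - 12*(-9)) - 1*(-82)) = 5041*((27 + 81 + 108) + 82) = 5041*(216 + 82) = 5041*298 = 1502218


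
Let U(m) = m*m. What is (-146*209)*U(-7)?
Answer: -1495186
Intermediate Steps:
U(m) = m²
(-146*209)*U(-7) = -146*209*(-7)² = -30514*49 = -1495186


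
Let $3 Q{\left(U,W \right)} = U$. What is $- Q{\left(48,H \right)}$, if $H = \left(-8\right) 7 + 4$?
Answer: $-16$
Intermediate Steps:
$H = -52$ ($H = -56 + 4 = -52$)
$Q{\left(U,W \right)} = \frac{U}{3}$
$- Q{\left(48,H \right)} = - \frac{48}{3} = \left(-1\right) 16 = -16$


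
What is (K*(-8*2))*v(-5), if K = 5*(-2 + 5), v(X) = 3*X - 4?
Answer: 4560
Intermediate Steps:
v(X) = -4 + 3*X
K = 15 (K = 5*3 = 15)
(K*(-8*2))*v(-5) = (15*(-8*2))*(-4 + 3*(-5)) = (15*(-4*4))*(-4 - 15) = (15*(-16))*(-19) = -240*(-19) = 4560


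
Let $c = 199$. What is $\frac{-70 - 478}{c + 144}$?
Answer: $- \frac{548}{343} \approx -1.5977$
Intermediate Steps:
$\frac{-70 - 478}{c + 144} = \frac{-70 - 478}{199 + 144} = - \frac{548}{343}$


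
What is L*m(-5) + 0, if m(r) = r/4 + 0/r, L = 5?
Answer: -25/4 ≈ -6.2500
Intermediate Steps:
m(r) = r/4 (m(r) = r*(¼) + 0 = r/4 + 0 = r/4)
L*m(-5) + 0 = 5*((¼)*(-5)) + 0 = 5*(-5/4) + 0 = -25/4 + 0 = -25/4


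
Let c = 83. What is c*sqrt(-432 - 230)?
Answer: 83*I*sqrt(662) ≈ 2135.5*I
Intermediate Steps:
c*sqrt(-432 - 230) = 83*sqrt(-432 - 230) = 83*sqrt(-662) = 83*(I*sqrt(662)) = 83*I*sqrt(662)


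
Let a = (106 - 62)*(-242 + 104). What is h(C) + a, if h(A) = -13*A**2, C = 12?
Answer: -7944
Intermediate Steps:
a = -6072 (a = 44*(-138) = -6072)
h(C) + a = -13*12**2 - 6072 = -13*144 - 6072 = -1872 - 6072 = -7944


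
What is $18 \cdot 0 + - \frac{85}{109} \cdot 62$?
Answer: $- \frac{5270}{109} \approx -48.349$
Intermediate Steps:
$18 \cdot 0 + - \frac{85}{109} \cdot 62 = 0 + \left(-85\right) \frac{1}{109} \cdot 62 = 0 - \frac{5270}{109} = - \frac{5270}{109}$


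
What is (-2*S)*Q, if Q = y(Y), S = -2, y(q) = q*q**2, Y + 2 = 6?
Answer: 256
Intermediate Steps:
Y = 4 (Y = -2 + 6 = 4)
y(q) = q**3
Q = 64 (Q = 4**3 = 64)
(-2*S)*Q = -2*(-2)*64 = 4*64 = 256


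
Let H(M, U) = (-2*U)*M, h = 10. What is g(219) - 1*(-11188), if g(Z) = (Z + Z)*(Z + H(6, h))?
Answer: 54550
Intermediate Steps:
H(M, U) = -2*M*U
g(Z) = 2*Z*(-120 + Z) (g(Z) = (Z + Z)*(Z - 2*6*10) = (2*Z)*(Z - 120) = (2*Z)*(-120 + Z) = 2*Z*(-120 + Z))
g(219) - 1*(-11188) = 2*219*(-120 + 219) - 1*(-11188) = 2*219*99 + 11188 = 43362 + 11188 = 54550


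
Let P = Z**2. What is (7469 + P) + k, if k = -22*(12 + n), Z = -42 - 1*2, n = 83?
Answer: 7315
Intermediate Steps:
Z = -44 (Z = -42 - 2 = -44)
k = -2090 (k = -22*(12 + 83) = -22*95 = -2090)
P = 1936 (P = (-44)**2 = 1936)
(7469 + P) + k = (7469 + 1936) - 2090 = 9405 - 2090 = 7315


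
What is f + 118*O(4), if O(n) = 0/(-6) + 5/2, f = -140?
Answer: 155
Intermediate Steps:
O(n) = 5/2 (O(n) = 0*(-1/6) + 5*(1/2) = 0 + 5/2 = 5/2)
f + 118*O(4) = -140 + 118*(5/2) = -140 + 295 = 155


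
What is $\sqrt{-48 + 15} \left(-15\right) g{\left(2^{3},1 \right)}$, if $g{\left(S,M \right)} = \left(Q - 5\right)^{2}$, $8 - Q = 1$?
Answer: $- 60 i \sqrt{33} \approx - 344.67 i$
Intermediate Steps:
$Q = 7$ ($Q = 8 - 1 = 7$)
$g{\left(S,M \right)} = 4$ ($g{\left(S,M \right)} = \left(7 - 5\right)^{2} = 2^{2} = 4$)
$\sqrt{-48 + 15} \left(-15\right) g{\left(2^{3},1 \right)} = \sqrt{-48 + 15} \left(-15\right) 4 = \sqrt{-33} \left(-15\right) 4 = i \sqrt{33} \left(-15\right) 4 = - 15 i \sqrt{33} \cdot 4 = - 60 i \sqrt{33}$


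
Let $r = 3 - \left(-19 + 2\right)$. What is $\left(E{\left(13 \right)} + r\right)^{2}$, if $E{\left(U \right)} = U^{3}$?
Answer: $4915089$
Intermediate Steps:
$r = 20$ ($r = 3 - -17 = 3 + 17 = 20$)
$\left(E{\left(13 \right)} + r\right)^{2} = \left(13^{3} + 20\right)^{2} = \left(2197 + 20\right)^{2} = 2217^{2} = 4915089$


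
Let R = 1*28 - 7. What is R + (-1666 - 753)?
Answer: -2398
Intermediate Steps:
R = 21 (R = 28 - 7 = 21)
R + (-1666 - 753) = 21 + (-1666 - 753) = 21 - 2419 = -2398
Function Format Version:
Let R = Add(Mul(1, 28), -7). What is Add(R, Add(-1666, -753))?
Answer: -2398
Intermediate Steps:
R = 21 (R = Add(28, -7) = 21)
Add(R, Add(-1666, -753)) = Add(21, Add(-1666, -753)) = Add(21, -2419) = -2398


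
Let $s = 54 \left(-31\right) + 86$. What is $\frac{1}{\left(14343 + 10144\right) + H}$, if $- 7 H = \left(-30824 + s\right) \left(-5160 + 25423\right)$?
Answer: $\frac{7}{656935765} \approx 1.0656 \cdot 10^{-8}$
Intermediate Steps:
$s = -1588$ ($s = -1674 + 86 = -1588$)
$H = \frac{656764356}{7}$ ($H = - \frac{\left(-30824 - 1588\right) \left(-5160 + 25423\right)}{7} = - \frac{\left(-32412\right) 20263}{7} = \left(- \frac{1}{7}\right) \left(-656764356\right) = \frac{656764356}{7} \approx 9.3823 \cdot 10^{7}$)
$\frac{1}{\left(14343 + 10144\right) + H} = \frac{1}{\left(14343 + 10144\right) + \frac{656764356}{7}} = \frac{1}{24487 + \frac{656764356}{7}} = \frac{1}{\frac{656935765}{7}} = \frac{7}{656935765}$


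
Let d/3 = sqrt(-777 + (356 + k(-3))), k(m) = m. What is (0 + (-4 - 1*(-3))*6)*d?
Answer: -36*I*sqrt(106) ≈ -370.64*I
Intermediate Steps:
d = 6*I*sqrt(106) (d = 3*sqrt(-777 + (356 - 3)) = 3*sqrt(-777 + 353) = 3*sqrt(-424) = 3*(2*I*sqrt(106)) = 6*I*sqrt(106) ≈ 61.774*I)
(0 + (-4 - 1*(-3))*6)*d = (0 + (-4 - 1*(-3))*6)*(6*I*sqrt(106)) = (0 + (-4 + 3)*6)*(6*I*sqrt(106)) = (0 - 1*6)*(6*I*sqrt(106)) = (0 - 6)*(6*I*sqrt(106)) = -36*I*sqrt(106)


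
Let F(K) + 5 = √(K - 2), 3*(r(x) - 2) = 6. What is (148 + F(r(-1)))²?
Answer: (143 + √2)² ≈ 20855.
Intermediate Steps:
r(x) = 4 (r(x) = 2 + (⅓)*6 = 2 + 2 = 4)
F(K) = -5 + √(-2 + K) (F(K) = -5 + √(K - 2) = -5 + √(-2 + K))
(148 + F(r(-1)))² = (148 + (-5 + √(-2 + 4)))² = (148 + (-5 + √2))² = (143 + √2)²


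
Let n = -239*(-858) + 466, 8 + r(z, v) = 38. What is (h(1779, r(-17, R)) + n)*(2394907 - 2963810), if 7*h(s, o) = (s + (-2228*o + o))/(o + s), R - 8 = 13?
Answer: -493530185593933/4221 ≈ -1.1692e+11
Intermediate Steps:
R = 21 (R = 8 + 13 = 21)
r(z, v) = 30 (r(z, v) = -8 + 38 = 30)
n = 205528 (n = 205062 + 466 = 205528)
h(s, o) = (s - 2227*o)/(7*(o + s)) (h(s, o) = ((s + (-2228*o + o))/(o + s))/7 = ((s - 2227*o)/(o + s))/7 = (s - 2227*o)/(7*(o + s)))
(h(1779, r(-17, R)) + n)*(2394907 - 2963810) = ((1779 - 2227*30)/(7*(30 + 1779)) + 205528)*(2394907 - 2963810) = ((⅐)*(1779 - 66810)/1809 + 205528)*(-568903) = ((⅐)*(1/1809)*(-65031) + 205528)*(-568903) = (-21677/4221 + 205528)*(-568903) = (867512011/4221)*(-568903) = -493530185593933/4221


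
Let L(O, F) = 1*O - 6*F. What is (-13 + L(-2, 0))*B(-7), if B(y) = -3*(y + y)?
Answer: -630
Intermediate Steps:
L(O, F) = O - 6*F
B(y) = -6*y
(-13 + L(-2, 0))*B(-7) = (-13 + (-2 - 6*0))*(-6*(-7)) = (-13 + (-2 + 0))*42 = (-13 - 2)*42 = -15*42 = -630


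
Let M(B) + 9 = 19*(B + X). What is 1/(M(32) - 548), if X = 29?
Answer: 1/602 ≈ 0.0016611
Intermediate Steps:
M(B) = 542 + 19*B (M(B) = -9 + 19*(B + 29) = -9 + 19*(29 + B) = -9 + (551 + 19*B) = 542 + 19*B)
1/(M(32) - 548) = 1/((542 + 19*32) - 548) = 1/((542 + 608) - 548) = 1/(1150 - 548) = 1/602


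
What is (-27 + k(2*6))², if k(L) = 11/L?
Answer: 97969/144 ≈ 680.34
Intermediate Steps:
(-27 + k(2*6))² = (-27 + 11/((2*6)))² = (-27 + 11/12)² = (-313/12)² = 97969/144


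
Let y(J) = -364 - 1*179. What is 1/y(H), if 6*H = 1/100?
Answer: -1/543 ≈ -0.0018416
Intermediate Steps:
H = 1/600 (H = (⅙)/100 = (⅙)*(1/100) = 1/600 ≈ 0.0016667)
y(J) = -543 (y(J) = -364 - 179 = -543)
1/y(H) = 1/(-543) = -1/543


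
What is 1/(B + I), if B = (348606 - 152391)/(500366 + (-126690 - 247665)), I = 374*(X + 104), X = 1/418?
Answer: 2394209/93131023536 ≈ 2.5708e-5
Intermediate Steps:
X = 1/418 ≈ 0.0023923
I = 739041/19 (I = 374*(1/418 + 104) = 374*(43473/418) = 739041/19 ≈ 38897.)
B = 196215/126011 (B = 196215/(500366 - 374355) = 196215/126011 ≈ 1.5571)
1/(B + I) = 1/(196215/126011 + 739041/19) = 1/(93131023536/2394209) = 2394209/93131023536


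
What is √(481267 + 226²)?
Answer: √532343 ≈ 729.62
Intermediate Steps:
√(481267 + 226²) = √(481267 + 51076) = √532343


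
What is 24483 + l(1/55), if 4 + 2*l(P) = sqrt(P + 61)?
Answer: 24481 + sqrt(46145)/55 ≈ 24485.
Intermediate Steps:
l(P) = -2 + sqrt(61 + P)/2 (l(P) = -2 + sqrt(P + 61)/2 = -2 + sqrt(61 + P)/2)
24483 + l(1/55) = 24483 + (-2 + sqrt(61 + 1/55)/2) = 24483 + (-2 + sqrt(3356/55)/2) = 24483 + (-2 + (2*sqrt(46145)/55)/2) = 24483 + (-2 + sqrt(46145)/55) = 24481 + sqrt(46145)/55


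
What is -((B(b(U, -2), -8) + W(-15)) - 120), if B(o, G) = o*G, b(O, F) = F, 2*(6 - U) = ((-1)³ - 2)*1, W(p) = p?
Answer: 119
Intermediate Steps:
U = 15/2 (U = 6 - ((-1)³ - 2)/2 = 6 - (-1 - 2)/2 = 6 - (-3)/2 = 6 - ½*(-3) = 6 + 3/2 = 15/2 ≈ 7.5000)
B(o, G) = G*o
-((B(b(U, -2), -8) + W(-15)) - 120) = -((-8*(-2) - 15) - 120) = -((16 - 15) - 120) = -(1 - 120) = -1*(-119) = 119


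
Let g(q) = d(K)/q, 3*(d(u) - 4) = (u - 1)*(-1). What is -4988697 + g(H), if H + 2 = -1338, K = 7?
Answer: -3342426991/670 ≈ -4.9887e+6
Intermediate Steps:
d(u) = 13/3 - u/3 (d(u) = 4 + ((u - 1)*(-1))/3 = 4 + ((-1 + u)*(-1))/3 = 4 + (1 - u)/3 = 4 + (⅓ - u/3) = 13/3 - u/3)
H = -1340 (H = -2 - 1338 = -1340)
g(q) = 2/q (g(q) = (13/3 - ⅓*7)/q = (13/3 - 7/3)/q = 2/q)
-4988697 + g(H) = -4988697 + 2/(-1340) = -4988697 + 2*(-1/1340) = -4988697 - 1/670 = -3342426991/670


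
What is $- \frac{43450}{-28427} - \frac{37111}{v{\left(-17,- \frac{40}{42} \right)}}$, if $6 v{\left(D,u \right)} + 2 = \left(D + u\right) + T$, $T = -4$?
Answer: $\frac{132946109372}{14298781} \approx 9297.7$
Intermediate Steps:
$v{\left(D,u \right)} = -1 + \frac{D}{6} + \frac{u}{6}$ ($v{\left(D,u \right)} = - \frac{1}{3} + \frac{\left(D + u\right) - 4}{6} = - \frac{1}{3} + \frac{-4 + D + u}{6} = - \frac{1}{3} + \left(- \frac{2}{3} + \frac{D}{6} + \frac{u}{6}\right) = -1 + \frac{D}{6} + \frac{u}{6}$)
$- \frac{43450}{-28427} - \frac{37111}{v{\left(-17,- \frac{40}{42} \right)}} = - \frac{43450}{-28427} - \frac{37111}{-1 + \frac{1}{6} \left(-17\right) + \frac{\left(-40\right) \frac{1}{42}}{6}} = \left(-43450\right) \left(- \frac{1}{28427}\right) - \frac{37111}{-1 - \frac{17}{6} + \frac{\left(-40\right) \frac{1}{42}}{6}} = \frac{43450}{28427} - \frac{37111}{-1 - \frac{17}{6} + \frac{1}{6} \left(- \frac{20}{21}\right)} = \frac{43450}{28427} - \frac{37111}{-1 - \frac{17}{6} - \frac{10}{63}} = \frac{43450}{28427} - \frac{37111}{- \frac{503}{126}} = \frac{43450}{28427} - - \frac{4675986}{503} = \frac{43450}{28427} + \frac{4675986}{503} = \frac{132946109372}{14298781}$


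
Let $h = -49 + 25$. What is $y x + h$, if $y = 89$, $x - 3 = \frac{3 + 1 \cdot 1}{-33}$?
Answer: $\frac{7663}{33} \approx 232.21$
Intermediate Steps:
$x = \frac{95}{33}$ ($x = 3 + \frac{3 + 1 \cdot 1}{-33} = 3 + \left(3 + 1\right) \left(- \frac{1}{33}\right) = 3 + 4 \left(- \frac{1}{33}\right) = 3 - \frac{4}{33} = \frac{95}{33} \approx 2.8788$)
$h = -24$
$y x + h = 89 \cdot \frac{95}{33} - 24 = \frac{8455}{33} - 24 = \frac{7663}{33}$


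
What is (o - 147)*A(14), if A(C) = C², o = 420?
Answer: 53508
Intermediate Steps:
(o - 147)*A(14) = (420 - 147)*14² = 273*196 = 53508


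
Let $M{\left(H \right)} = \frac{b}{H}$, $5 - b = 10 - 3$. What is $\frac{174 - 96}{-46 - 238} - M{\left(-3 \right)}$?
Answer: $- \frac{401}{426} \approx -0.94131$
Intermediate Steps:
$b = -2$ ($b = 5 - \left(10 - 3\right) = 5 - 7 = -2$)
$M{\left(H \right)} = - \frac{2}{H}$
$\frac{174 - 96}{-46 - 238} - M{\left(-3 \right)} = \frac{174 - 96}{-46 - 238} - - \frac{2}{-3} = \frac{78}{-284} - \left(-2\right) \left(- \frac{1}{3}\right) = 78 \left(- \frac{1}{284}\right) - \frac{2}{3} = - \frac{39}{142} - \frac{2}{3} = - \frac{401}{426}$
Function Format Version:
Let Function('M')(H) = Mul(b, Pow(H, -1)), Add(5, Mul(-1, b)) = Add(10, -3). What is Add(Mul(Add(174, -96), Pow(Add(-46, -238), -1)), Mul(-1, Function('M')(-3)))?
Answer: Rational(-401, 426) ≈ -0.94131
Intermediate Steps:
b = -2 (b = Add(5, Mul(-1, Add(10, -3))) = Add(5, Mul(-1, 7)) = Add(5, -7) = -2)
Function('M')(H) = Mul(-2, Pow(H, -1))
Add(Mul(Add(174, -96), Pow(Add(-46, -238), -1)), Mul(-1, Function('M')(-3))) = Add(Mul(Add(174, -96), Pow(Add(-46, -238), -1)), Mul(-1, Mul(-2, Pow(-3, -1)))) = Add(Mul(78, Pow(-284, -1)), Mul(-1, Mul(-2, Rational(-1, 3)))) = Add(Mul(78, Rational(-1, 284)), Mul(-1, Rational(2, 3))) = Add(Rational(-39, 142), Rational(-2, 3)) = Rational(-401, 426)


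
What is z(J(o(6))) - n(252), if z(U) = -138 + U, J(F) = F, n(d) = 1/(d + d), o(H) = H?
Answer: -66529/504 ≈ -132.00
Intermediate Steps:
n(d) = 1/(2*d)
z(J(o(6))) - n(252) = (-138 + 6) - 1/(2*252) = -132 - 1/(2*252) = -132 - 1*1/504 = -132 - 1/504 = -66529/504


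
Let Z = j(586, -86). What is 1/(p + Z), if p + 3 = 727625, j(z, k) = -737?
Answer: 1/726885 ≈ 1.3757e-6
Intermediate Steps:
Z = -737
p = 727622 (p = -3 + 727625 = 727622)
1/(p + Z) = 1/(727622 - 737) = 1/726885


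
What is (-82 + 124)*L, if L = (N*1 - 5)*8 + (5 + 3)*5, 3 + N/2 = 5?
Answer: 1344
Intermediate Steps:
N = 4 (N = -6 + 2*5 = -6 + 10 = 4)
L = 32 (L = (4*1 - 5)*8 + (5 + 3)*5 = (4 - 5)*8 + 8*5 = -1*8 + 40 = -8 + 40 = 32)
(-82 + 124)*L = (-82 + 124)*32 = 42*32 = 1344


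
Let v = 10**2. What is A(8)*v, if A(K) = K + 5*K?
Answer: 4800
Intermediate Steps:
A(K) = 6*K
v = 100
A(8)*v = (6*8)*100 = 48*100 = 4800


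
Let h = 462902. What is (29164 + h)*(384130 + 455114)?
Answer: 412963438104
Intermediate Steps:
(29164 + h)*(384130 + 455114) = (29164 + 462902)*(384130 + 455114) = 492066*839244 = 412963438104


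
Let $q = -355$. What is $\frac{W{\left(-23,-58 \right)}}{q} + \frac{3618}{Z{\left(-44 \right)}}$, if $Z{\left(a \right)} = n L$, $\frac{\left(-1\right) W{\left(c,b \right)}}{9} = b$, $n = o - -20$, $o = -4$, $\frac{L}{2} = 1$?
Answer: $\frac{633843}{5680} \approx 111.59$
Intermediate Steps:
$L = 2$ ($L = 2 \cdot 1 = 2$)
$n = 16$ ($n = -4 - -20 = -4 + 20 = 16$)
$W{\left(c,b \right)} = - 9 b$
$Z{\left(a \right)} = 32$ ($Z{\left(a \right)} = 16 \cdot 2 = 32$)
$\frac{W{\left(-23,-58 \right)}}{q} + \frac{3618}{Z{\left(-44 \right)}} = \frac{\left(-9\right) \left(-58\right)}{-355} + \frac{3618}{32} = 522 \left(- \frac{1}{355}\right) + 3618 \cdot \frac{1}{32} = - \frac{522}{355} + \frac{1809}{16} = \frac{633843}{5680}$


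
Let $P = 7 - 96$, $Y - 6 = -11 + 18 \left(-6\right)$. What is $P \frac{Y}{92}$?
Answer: $\frac{10057}{92} \approx 109.32$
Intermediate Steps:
$Y = -113$ ($Y = 6 + \left(-11 + 18 \left(-6\right)\right) = 6 - 119 = -113$)
$P = -89$ ($P = 7 - 96 = -89$)
$P \frac{Y}{92} = - 89 \left(- \frac{113}{92}\right) = - 89 \left(\left(-113\right) \frac{1}{92}\right) = \left(-89\right) \left(- \frac{113}{92}\right) = \frac{10057}{92}$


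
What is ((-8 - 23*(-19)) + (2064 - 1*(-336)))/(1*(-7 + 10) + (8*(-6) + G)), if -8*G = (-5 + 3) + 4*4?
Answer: -11316/187 ≈ -60.513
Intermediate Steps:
G = -7/4 (G = -((-5 + 3) + 4*4)/8 = -(-2 + 16)/8 = -⅛*14 = -7/4 ≈ -1.7500)
((-8 - 23*(-19)) + (2064 - 1*(-336)))/(1*(-7 + 10) + (8*(-6) + G)) = ((-8 - 23*(-19)) + (2064 - 1*(-336)))/(1*(-7 + 10) + (8*(-6) - 7/4)) = ((-8 + 437) + (2064 + 336))/(1*3 + (-48 - 7/4)) = (429 + 2400)/(3 - 199/4) = 2829/(-187/4) = 2829*(-4/187) = -11316/187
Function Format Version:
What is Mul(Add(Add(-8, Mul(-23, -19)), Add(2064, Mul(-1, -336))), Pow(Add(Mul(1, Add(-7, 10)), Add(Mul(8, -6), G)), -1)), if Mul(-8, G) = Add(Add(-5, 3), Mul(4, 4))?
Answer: Rational(-11316, 187) ≈ -60.513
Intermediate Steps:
G = Rational(-7, 4) (G = Mul(Rational(-1, 8), Add(Add(-5, 3), Mul(4, 4))) = Mul(Rational(-1, 8), Add(-2, 16)) = Mul(Rational(-1, 8), 14) = Rational(-7, 4) ≈ -1.7500)
Mul(Add(Add(-8, Mul(-23, -19)), Add(2064, Mul(-1, -336))), Pow(Add(Mul(1, Add(-7, 10)), Add(Mul(8, -6), G)), -1)) = Mul(Add(Add(-8, Mul(-23, -19)), Add(2064, Mul(-1, -336))), Pow(Add(Mul(1, Add(-7, 10)), Add(Mul(8, -6), Rational(-7, 4))), -1)) = Mul(Add(Add(-8, 437), Add(2064, 336)), Pow(Add(Mul(1, 3), Add(-48, Rational(-7, 4))), -1)) = Mul(Add(429, 2400), Pow(Add(3, Rational(-199, 4)), -1)) = Mul(2829, Pow(Rational(-187, 4), -1)) = Mul(2829, Rational(-4, 187)) = Rational(-11316, 187)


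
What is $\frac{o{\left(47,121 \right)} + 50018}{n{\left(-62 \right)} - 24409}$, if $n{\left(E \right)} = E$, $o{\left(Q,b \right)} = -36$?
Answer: $- \frac{49982}{24471} \approx -2.0425$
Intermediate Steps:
$\frac{o{\left(47,121 \right)} + 50018}{n{\left(-62 \right)} - 24409} = \frac{-36 + 50018}{-62 - 24409} = \frac{49982}{-24471} = 49982 \left(- \frac{1}{24471}\right) = - \frac{49982}{24471}$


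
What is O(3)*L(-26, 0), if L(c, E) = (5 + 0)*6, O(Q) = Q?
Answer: 90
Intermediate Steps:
L(c, E) = 30 (L(c, E) = 5*6 = 30)
O(3)*L(-26, 0) = 3*30 = 90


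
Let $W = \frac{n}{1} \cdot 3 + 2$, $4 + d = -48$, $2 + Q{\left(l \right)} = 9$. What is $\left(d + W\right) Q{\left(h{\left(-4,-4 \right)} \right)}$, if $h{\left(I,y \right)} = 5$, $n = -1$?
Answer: $-371$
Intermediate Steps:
$Q{\left(l \right)} = 7$ ($Q{\left(l \right)} = -2 + 9 = 7$)
$d = -52$ ($d = -4 - 48 = -52$)
$W = -1$ ($W = - 1^{-1} \cdot 3 + 2 = \left(-1\right) 1 \cdot 3 + 2 = \left(-1\right) 3 + 2 = -3 + 2 = -1$)
$\left(d + W\right) Q{\left(h{\left(-4,-4 \right)} \right)} = \left(-52 - 1\right) 7 = \left(-53\right) 7 = -371$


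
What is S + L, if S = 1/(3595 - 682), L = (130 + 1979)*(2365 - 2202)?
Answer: 1001393272/2913 ≈ 3.4377e+5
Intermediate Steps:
L = 343767 (L = 2109*163 = 343767)
S = 1/2913 ≈ 0.00034329
S + L = 1/2913 + 343767 = 1001393272/2913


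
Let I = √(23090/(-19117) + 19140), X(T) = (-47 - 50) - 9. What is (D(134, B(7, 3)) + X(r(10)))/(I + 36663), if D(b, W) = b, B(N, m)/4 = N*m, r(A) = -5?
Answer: 19624823988/25696238476283 - 28*√6994457035930/25696238476283 ≈ 0.00076084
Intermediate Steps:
X(T) = -106 (X(T) = -97 - 9 = -106)
B(N, m) = 4*N*m (B(N, m) = 4*(N*m) = 4*N*m)
I = √6994457035930/19117 (I = √(23090*(-1/19117) + 19140) = √(-23090/19117 + 19140) = √(365876290/19117) = √6994457035930/19117 ≈ 138.34)
(D(134, B(7, 3)) + X(r(10)))/(I + 36663) = (134 - 106)/(√6994457035930/19117 + 36663) = 28/(36663 + √6994457035930/19117)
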